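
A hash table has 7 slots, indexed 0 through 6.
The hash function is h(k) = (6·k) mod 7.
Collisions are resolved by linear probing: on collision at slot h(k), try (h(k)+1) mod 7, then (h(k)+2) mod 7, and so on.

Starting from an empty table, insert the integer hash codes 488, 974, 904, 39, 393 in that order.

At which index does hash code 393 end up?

488: h=2 -> slot 2
974: h=6 -> slot 6
904: h=6, probe 6,0 -> slot 0
39: h=3 -> slot 3
393: h=6, probe 6,0,1 -> slot 1
Table: [904, 393, 488, 39, ., ., 974]

1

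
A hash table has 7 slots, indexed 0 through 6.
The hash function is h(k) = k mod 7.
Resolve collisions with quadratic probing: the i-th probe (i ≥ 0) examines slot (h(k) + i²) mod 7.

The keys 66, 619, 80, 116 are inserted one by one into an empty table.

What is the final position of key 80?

0

66: h=3 => slot 3
619: h=3, probe 3,4 => slot 4
80: h=3, probe 3,4,0 => slot 0
116: h=4, probe 4,5 => slot 5
Table: [80, ∅, ∅, 66, 619, 116, ∅]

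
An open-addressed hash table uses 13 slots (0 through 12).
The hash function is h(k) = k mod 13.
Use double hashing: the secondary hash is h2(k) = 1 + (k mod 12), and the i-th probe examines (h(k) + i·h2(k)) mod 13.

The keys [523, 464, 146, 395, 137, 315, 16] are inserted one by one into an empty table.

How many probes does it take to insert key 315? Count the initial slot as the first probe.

523: h=3 → slot 3
464: h=9 → slot 9
146: h=3, h2=3, probe 3,6 → slot 6
395: h=5 → slot 5
137: h=7 → slot 7
315: h=3, h2=4, probe 3,7,11 → slot 11
16: h=3, h2=5, probe 3,8 → slot 8
Table: [-, -, -, 523, -, 395, 146, 137, 16, 464, -, 315, -]

3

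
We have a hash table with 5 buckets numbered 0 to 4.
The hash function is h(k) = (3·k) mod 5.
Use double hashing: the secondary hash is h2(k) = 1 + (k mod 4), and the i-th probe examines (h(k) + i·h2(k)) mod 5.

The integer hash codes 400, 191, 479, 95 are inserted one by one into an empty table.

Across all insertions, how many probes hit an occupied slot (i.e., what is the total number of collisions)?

1

400: h=0 => slot 0
191: h=3 => slot 3
479: h=2 => slot 2
95: h=0, h2=4, probe 0,4 => slot 4
Table: [400, _, 479, 191, 95]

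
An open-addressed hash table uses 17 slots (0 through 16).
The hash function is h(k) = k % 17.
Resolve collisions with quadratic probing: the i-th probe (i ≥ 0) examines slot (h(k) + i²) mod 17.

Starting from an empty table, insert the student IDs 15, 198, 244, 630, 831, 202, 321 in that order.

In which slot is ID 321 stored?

15 hashes to 15; slot 15 is free => place at 15.
198 hashes to 11; slot 11 is free => place at 11.
244 hashes to 6; slot 6 is free => place at 6.
630 hashes to 1; slot 1 is free => place at 1.
831 hashes to 15; 15 taken => place at 16.
202 hashes to 15; 15,16 taken => place at 2.
321 hashes to 15; 15,16,2 taken => place at 7.
Table: [_, 630, 202, _, _, _, 244, 321, _, _, _, 198, _, _, _, 15, 831]

7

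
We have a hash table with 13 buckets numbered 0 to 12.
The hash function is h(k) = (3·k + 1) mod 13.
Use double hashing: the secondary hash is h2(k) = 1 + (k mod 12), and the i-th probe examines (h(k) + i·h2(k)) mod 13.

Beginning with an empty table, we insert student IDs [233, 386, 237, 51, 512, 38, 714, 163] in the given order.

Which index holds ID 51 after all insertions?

233: h=11 -> slot 11
386: h=2 -> slot 2
237: h=10 -> slot 10
51: h=11, h2=4, probe 11,2,6 -> slot 6
512: h=3 -> slot 3
38: h=11, h2=3, probe 11,1 -> slot 1
714: h=11, h2=7, probe 11,5 -> slot 5
163: h=9 -> slot 9
Table: [-, 38, 386, 512, -, 714, 51, -, -, 163, 237, 233, -]

6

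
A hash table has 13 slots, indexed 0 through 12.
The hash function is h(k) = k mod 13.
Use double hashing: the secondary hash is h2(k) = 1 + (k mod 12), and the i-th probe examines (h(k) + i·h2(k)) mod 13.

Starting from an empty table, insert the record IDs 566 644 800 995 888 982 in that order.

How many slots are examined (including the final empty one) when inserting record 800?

566 hashes to 7; slot 7 is free → place at 7.
644 hashes to 7, h2=9; 7 taken → place at 3.
800 hashes to 7, h2=9; 7,3 taken → place at 12.
995 hashes to 7, h2=12; 7 taken → place at 6.
888 hashes to 4; slot 4 is free → place at 4.
982 hashes to 7, h2=11; 7 taken → place at 5.
Table: [_, _, _, 644, 888, 982, 995, 566, _, _, _, _, 800]

3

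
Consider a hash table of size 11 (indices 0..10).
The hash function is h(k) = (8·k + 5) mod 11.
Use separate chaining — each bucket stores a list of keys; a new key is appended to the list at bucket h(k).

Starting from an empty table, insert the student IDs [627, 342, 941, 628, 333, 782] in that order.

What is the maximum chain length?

3

Insert 627: h=5, bucket 5 empty → new chain.
Insert 342: h=2, bucket 2 empty → new chain.
Insert 941: h=9, bucket 9 empty → new chain.
Insert 628: h=2, bucket 2 nonempty → append to chain.
Insert 333: h=7, bucket 7 empty → new chain.
Insert 782: h=2, bucket 2 nonempty → append to chain.
Final buckets:
0: .
1: .
2: 342 -> 628 -> 782
3: .
4: .
5: 627
6: .
7: 333
8: .
9: 941
10: .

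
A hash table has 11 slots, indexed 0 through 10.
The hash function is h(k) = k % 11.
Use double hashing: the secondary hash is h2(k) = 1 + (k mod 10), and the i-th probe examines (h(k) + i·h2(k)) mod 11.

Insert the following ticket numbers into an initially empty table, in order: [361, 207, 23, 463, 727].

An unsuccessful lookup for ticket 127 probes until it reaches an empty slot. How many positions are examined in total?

361 hashes to 9; slot 9 is free => place at 9.
207 hashes to 9, h2=8; 9 taken => place at 6.
23 hashes to 1; slot 1 is free => place at 1.
463 hashes to 1, h2=4; 1 taken => place at 5.
727 hashes to 1, h2=8; 1,9,6 taken => place at 3.
Table: [∅, 23, ∅, 727, ∅, 463, 207, ∅, ∅, 361, ∅]
Lookup 127: h=6, h2=8, probe 6,3,0 → slot 0 empty, not found.

3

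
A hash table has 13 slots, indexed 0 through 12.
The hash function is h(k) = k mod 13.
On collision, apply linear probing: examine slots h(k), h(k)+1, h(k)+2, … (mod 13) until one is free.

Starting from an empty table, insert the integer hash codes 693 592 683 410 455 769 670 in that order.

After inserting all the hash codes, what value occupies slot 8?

683

693 hashes to 4; slot 4 is free → place at 4.
592 hashes to 7; slot 7 is free → place at 7.
683 hashes to 7; 7 taken → place at 8.
410 hashes to 7; 7,8 taken → place at 9.
455 hashes to 0; slot 0 is free → place at 0.
769 hashes to 2; slot 2 is free → place at 2.
670 hashes to 7; 7,8,9 taken → place at 10.
Table: [455, ∅, 769, ∅, 693, ∅, ∅, 592, 683, 410, 670, ∅, ∅]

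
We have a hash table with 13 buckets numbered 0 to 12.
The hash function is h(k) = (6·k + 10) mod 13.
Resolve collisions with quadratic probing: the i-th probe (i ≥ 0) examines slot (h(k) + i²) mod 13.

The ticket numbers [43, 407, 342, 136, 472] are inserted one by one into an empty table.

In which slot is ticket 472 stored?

43 hashes to 8; slot 8 is free => place at 8.
407 hashes to 8; 8 taken => place at 9.
342 hashes to 8; 8,9 taken => place at 12.
136 hashes to 7; slot 7 is free => place at 7.
472 hashes to 8; 8,9,12 taken => place at 4.
Table: [∅, ∅, ∅, ∅, 472, ∅, ∅, 136, 43, 407, ∅, ∅, 342]

4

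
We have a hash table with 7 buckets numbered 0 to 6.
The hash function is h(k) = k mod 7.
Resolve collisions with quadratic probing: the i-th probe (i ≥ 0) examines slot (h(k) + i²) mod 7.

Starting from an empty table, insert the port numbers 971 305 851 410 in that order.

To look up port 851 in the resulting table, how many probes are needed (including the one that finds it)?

3

971: h=5 → slot 5
305: h=4 → slot 4
851: h=4, probe 4,5,1 → slot 1
410: h=4, probe 4,5,1,6 → slot 6
Table: [_, 851, _, _, 305, 971, 410]
Lookup 851: h=4, probe 4,5,1 → found at 1.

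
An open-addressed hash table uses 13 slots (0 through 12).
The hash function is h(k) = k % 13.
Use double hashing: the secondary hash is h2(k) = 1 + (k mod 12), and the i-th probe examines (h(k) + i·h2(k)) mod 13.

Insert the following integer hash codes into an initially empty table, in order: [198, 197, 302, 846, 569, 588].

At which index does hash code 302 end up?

6

Insert 198: h=3, slot 3 empty → index 3.
Insert 197: h=2, slot 2 empty → index 2.
Insert 302: h=3, h2=3, slot 3 occupied → index 6.
Insert 846: h=1, slot 1 empty → index 1.
Insert 569: h=10, slot 10 empty → index 10.
Insert 588: h=3, h2=1, slot 3 occupied → index 4.
Table: [∅, 846, 197, 198, 588, ∅, 302, ∅, ∅, ∅, 569, ∅, ∅]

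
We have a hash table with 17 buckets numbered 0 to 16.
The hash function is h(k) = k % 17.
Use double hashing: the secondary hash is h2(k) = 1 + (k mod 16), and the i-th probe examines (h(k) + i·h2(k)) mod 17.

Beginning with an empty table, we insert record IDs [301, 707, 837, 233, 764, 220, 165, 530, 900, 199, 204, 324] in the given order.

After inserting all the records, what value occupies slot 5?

233

301: h=12 => slot 12
707: h=10 => slot 10
837: h=4 => slot 4
233: h=12, h2=10, probe 12,5 => slot 5
764: h=16 => slot 16
220: h=16, h2=13, probe 16,12,8 => slot 8
165: h=12, h2=6, probe 12,1 => slot 1
530: h=3 => slot 3
900: h=16, h2=5, probe 16,4,9 => slot 9
199: h=12, h2=8, probe 12,3,11 => slot 11
204: h=0 => slot 0
324: h=1, h2=5, probe 1,6 => slot 6
Table: [204, 165, -, 530, 837, 233, 324, -, 220, 900, 707, 199, 301, -, -, -, 764]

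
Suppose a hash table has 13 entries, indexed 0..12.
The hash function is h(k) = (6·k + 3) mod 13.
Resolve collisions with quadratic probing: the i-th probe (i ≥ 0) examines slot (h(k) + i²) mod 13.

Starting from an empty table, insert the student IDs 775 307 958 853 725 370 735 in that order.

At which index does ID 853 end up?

3

Insert 775: h=12, slot 12 empty -> index 12.
Insert 307: h=12, slot 12 occupied -> index 0.
Insert 958: h=5, slot 5 empty -> index 5.
Insert 853: h=12, slots 12,0 occupied -> index 3.
Insert 725: h=11, slot 11 empty -> index 11.
Insert 370: h=0, slot 0 occupied -> index 1.
Insert 735: h=6, slot 6 empty -> index 6.
Table: [307, 370, —, 853, —, 958, 735, —, —, —, —, 725, 775]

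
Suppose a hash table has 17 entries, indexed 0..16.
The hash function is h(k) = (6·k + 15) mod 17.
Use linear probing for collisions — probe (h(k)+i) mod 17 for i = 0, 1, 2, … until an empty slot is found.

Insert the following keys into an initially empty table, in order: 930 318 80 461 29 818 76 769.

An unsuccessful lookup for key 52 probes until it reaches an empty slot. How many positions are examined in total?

930: h=2 -> slot 2
318: h=2, probe 2,3 -> slot 3
80: h=2, probe 2,3,4 -> slot 4
461: h=10 -> slot 10
29: h=2, probe 2,3,4,5 -> slot 5
818: h=10, probe 10,11 -> slot 11
76: h=12 -> slot 12
769: h=5, probe 5,6 -> slot 6
Table: [-, -, 930, 318, 80, 29, 769, -, -, -, 461, 818, 76, -, -, -, -]
Lookup 52: h=4, probe 4,5,6,7 → slot 7 empty, not found.

4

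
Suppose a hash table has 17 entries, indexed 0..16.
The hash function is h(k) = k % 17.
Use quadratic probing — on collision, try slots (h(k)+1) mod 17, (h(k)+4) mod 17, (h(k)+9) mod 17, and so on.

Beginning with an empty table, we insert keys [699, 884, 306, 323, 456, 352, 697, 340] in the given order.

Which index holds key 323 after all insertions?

699: h=2 => slot 2
884: h=0 => slot 0
306: h=0, probe 0,1 => slot 1
323: h=0, probe 0,1,4 => slot 4
456: h=14 => slot 14
352: h=12 => slot 12
697: h=0, probe 0,1,4,9 => slot 9
340: h=0, probe 0,1,4,9,16 => slot 16
Table: [884, 306, 699, ., 323, ., ., ., ., 697, ., ., 352, ., 456, ., 340]

4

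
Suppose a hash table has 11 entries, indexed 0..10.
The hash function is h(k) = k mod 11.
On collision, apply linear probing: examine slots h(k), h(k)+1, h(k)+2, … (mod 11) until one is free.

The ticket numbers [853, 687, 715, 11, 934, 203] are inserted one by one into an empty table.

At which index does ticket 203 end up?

853: h=6 -> slot 6
687: h=5 -> slot 5
715: h=0 -> slot 0
11: h=0, probe 0,1 -> slot 1
934: h=10 -> slot 10
203: h=5, probe 5,6,7 -> slot 7
Table: [715, 11, ., ., ., 687, 853, 203, ., ., 934]

7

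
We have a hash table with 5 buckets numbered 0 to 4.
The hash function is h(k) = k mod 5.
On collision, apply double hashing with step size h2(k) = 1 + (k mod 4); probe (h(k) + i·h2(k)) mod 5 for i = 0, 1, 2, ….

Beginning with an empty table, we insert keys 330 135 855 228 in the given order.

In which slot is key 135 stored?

4

330 hashes to 0; slot 0 is free -> place at 0.
135 hashes to 0, h2=4; 0 taken -> place at 4.
855 hashes to 0, h2=4; 0,4 taken -> place at 3.
228 hashes to 3, h2=1; 3,4,0 taken -> place at 1.
Table: [330, 228, _, 855, 135]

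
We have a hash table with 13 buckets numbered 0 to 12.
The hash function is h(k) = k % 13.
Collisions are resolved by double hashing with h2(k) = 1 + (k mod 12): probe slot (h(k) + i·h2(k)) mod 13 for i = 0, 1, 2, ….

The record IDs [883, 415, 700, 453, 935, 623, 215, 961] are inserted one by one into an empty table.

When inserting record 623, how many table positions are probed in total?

4

Insert 883: h=12, slot 12 empty -> index 12.
Insert 415: h=12, h2=8, slot 12 occupied -> index 7.
Insert 700: h=11, slot 11 empty -> index 11.
Insert 453: h=11, h2=10, slot 11 occupied -> index 8.
Insert 935: h=12, h2=12, slots 12,11 occupied -> index 10.
Insert 623: h=12, h2=12, slots 12,11,10 occupied -> index 9.
Insert 215: h=7, h2=12, slot 7 occupied -> index 6.
Insert 961: h=12, h2=2, slot 12 occupied -> index 1.
Table: [-, 961, -, -, -, -, 215, 415, 453, 623, 935, 700, 883]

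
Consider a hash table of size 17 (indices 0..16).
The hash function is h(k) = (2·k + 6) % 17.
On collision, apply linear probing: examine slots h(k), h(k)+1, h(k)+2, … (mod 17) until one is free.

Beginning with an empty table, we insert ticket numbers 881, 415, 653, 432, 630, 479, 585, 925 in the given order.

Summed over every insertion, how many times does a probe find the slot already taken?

10

Insert 881: h=0, slot 0 empty -> index 0.
Insert 415: h=3, slot 3 empty -> index 3.
Insert 653: h=3, slot 3 occupied -> index 4.
Insert 432: h=3, slots 3,4 occupied -> index 5.
Insert 630: h=8, slot 8 empty -> index 8.
Insert 479: h=12, slot 12 empty -> index 12.
Insert 585: h=3, slots 3,4,5 occupied -> index 6.
Insert 925: h=3, slots 3,4,5,6 occupied -> index 7.
Table: [881, _, _, 415, 653, 432, 585, 925, 630, _, _, _, 479, _, _, _, _]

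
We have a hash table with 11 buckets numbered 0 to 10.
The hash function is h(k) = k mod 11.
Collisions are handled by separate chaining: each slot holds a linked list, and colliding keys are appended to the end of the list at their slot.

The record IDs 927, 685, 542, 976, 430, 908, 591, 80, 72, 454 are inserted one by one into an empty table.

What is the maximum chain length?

5

927 -> bucket 3
685 -> bucket 3 (collision)
542 -> bucket 3 (collision)
976 -> bucket 8
430 -> bucket 1
908 -> bucket 6
591 -> bucket 8 (collision)
80 -> bucket 3 (collision)
72 -> bucket 6 (collision)
454 -> bucket 3 (collision)
Final buckets:
0: .
1: 430
2: .
3: 927 -> 685 -> 542 -> 80 -> 454
4: .
5: .
6: 908 -> 72
7: .
8: 976 -> 591
9: .
10: .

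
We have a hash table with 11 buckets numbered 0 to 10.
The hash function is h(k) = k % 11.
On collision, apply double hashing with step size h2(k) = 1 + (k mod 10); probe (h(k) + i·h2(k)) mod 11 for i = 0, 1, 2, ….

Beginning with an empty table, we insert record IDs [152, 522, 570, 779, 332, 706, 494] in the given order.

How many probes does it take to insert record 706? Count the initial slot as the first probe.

152: h=9 -> slot 9
522: h=5 -> slot 5
570: h=9, h2=1, probe 9,10 -> slot 10
779: h=9, h2=10, probe 9,8 -> slot 8
332: h=2 -> slot 2
706: h=2, h2=7, probe 2,9,5,1 -> slot 1
494: h=10, h2=5, probe 10,4 -> slot 4
Table: [∅, 706, 332, ∅, 494, 522, ∅, ∅, 779, 152, 570]

4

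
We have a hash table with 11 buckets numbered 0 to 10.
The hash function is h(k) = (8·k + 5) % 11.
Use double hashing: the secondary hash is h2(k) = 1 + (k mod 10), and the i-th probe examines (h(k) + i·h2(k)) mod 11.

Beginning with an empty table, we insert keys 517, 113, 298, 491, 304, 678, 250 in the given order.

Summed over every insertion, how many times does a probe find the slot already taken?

2

517: h=5 => slot 5
113: h=7 => slot 7
298: h=2 => slot 2
491: h=6 => slot 6
304: h=6, h2=5, probe 6,0 => slot 0
678: h=6, h2=9, probe 6,4 => slot 4
250: h=3 => slot 3
Table: [304, -, 298, 250, 678, 517, 491, 113, -, -, -]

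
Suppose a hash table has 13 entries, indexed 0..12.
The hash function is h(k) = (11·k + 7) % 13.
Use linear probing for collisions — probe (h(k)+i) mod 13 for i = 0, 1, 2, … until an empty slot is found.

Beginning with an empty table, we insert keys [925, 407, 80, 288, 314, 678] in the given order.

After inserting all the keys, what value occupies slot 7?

Insert 925: h=3, slot 3 empty → index 3.
Insert 407: h=12, slot 12 empty → index 12.
Insert 80: h=3, slot 3 occupied → index 4.
Insert 288: h=3, slots 3,4 occupied → index 5.
Insert 314: h=3, slots 3,4,5 occupied → index 6.
Insert 678: h=3, slots 3,4,5,6 occupied → index 7.
Table: [∅, ∅, ∅, 925, 80, 288, 314, 678, ∅, ∅, ∅, ∅, 407]

678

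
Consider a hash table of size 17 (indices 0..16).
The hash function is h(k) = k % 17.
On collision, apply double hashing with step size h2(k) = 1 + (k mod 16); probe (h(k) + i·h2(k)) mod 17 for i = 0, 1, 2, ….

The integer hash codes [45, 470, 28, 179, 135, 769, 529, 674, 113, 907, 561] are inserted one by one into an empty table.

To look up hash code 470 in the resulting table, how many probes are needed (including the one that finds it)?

2

45 hashes to 11; slot 11 is free → place at 11.
470 hashes to 11, h2=7; 11 taken → place at 1.
28 hashes to 11, h2=13; 11 taken → place at 7.
179 hashes to 9; slot 9 is free → place at 9.
135 hashes to 16; slot 16 is free → place at 16.
769 hashes to 4; slot 4 is free → place at 4.
529 hashes to 2; slot 2 is free → place at 2.
674 hashes to 11, h2=3; 11 taken → place at 14.
113 hashes to 11, h2=2; 11 taken → place at 13.
907 hashes to 6; slot 6 is free → place at 6.
561 hashes to 0; slot 0 is free → place at 0.
Table: [561, 470, 529, —, 769, —, 907, 28, —, 179, —, 45, —, 113, 674, —, 135]
Lookup 470: h=11, h2=7, probe 11,1 → found at 1.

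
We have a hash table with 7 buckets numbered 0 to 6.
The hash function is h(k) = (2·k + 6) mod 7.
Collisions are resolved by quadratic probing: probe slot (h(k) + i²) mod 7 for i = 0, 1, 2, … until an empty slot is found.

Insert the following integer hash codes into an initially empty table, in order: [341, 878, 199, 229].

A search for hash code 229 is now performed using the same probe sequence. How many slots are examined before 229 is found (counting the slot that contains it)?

2

341: h=2 -> slot 2
878: h=5 -> slot 5
199: h=5, probe 5,6 -> slot 6
229: h=2, probe 2,3 -> slot 3
Table: [., ., 341, 229, ., 878, 199]
Lookup 229: h=2, probe 2,3 → found at 3.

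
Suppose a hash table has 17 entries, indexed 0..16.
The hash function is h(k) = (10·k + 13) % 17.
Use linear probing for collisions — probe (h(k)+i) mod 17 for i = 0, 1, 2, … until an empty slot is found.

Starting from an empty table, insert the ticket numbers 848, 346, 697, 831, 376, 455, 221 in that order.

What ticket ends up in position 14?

221

848: h=10 → slot 10
346: h=5 → slot 5
697: h=13 → slot 13
831: h=10, probe 10,11 → slot 11
376: h=16 → slot 16
455: h=7 → slot 7
221: h=13, probe 13,14 → slot 14
Table: [-, -, -, -, -, 346, -, 455, -, -, 848, 831, -, 697, 221, -, 376]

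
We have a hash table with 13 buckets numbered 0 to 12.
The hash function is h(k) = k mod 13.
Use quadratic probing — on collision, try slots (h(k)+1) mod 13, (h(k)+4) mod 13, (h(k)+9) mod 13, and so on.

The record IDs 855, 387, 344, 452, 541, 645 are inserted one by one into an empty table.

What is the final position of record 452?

855 hashes to 10; slot 10 is free => place at 10.
387 hashes to 10; 10 taken => place at 11.
344 hashes to 6; slot 6 is free => place at 6.
452 hashes to 10; 10,11 taken => place at 1.
541 hashes to 8; slot 8 is free => place at 8.
645 hashes to 8; 8 taken => place at 9.
Table: [_, 452, _, _, _, _, 344, _, 541, 645, 855, 387, _]

1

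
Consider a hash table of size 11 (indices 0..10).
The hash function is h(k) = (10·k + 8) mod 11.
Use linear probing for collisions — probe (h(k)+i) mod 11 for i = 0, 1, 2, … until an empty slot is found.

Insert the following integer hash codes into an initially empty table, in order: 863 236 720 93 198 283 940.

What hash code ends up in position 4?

236

Insert 863: h=3, slot 3 empty -> index 3.
Insert 236: h=3, slot 3 occupied -> index 4.
Insert 720: h=3, slots 3,4 occupied -> index 5.
Insert 93: h=3, slots 3,4,5 occupied -> index 6.
Insert 198: h=8, slot 8 empty -> index 8.
Insert 283: h=0, slot 0 empty -> index 0.
Insert 940: h=3, slots 3,4,5,6 occupied -> index 7.
Table: [283, _, _, 863, 236, 720, 93, 940, 198, _, _]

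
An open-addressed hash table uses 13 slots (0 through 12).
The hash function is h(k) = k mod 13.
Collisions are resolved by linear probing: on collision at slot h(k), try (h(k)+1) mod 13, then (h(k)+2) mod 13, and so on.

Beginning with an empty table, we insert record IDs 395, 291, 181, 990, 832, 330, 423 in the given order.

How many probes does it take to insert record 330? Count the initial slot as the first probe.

395: h=5 -> slot 5
291: h=5, probe 5,6 -> slot 6
181: h=12 -> slot 12
990: h=2 -> slot 2
832: h=0 -> slot 0
330: h=5, probe 5,6,7 -> slot 7
423: h=7, probe 7,8 -> slot 8
Table: [832, ., 990, ., ., 395, 291, 330, 423, ., ., ., 181]

3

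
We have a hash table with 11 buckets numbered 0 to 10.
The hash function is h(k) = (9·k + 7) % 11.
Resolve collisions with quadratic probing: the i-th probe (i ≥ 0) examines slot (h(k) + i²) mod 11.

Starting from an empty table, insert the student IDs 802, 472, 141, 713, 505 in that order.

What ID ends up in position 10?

802 hashes to 9; slot 9 is free → place at 9.
472 hashes to 9; 9 taken → place at 10.
141 hashes to 0; slot 0 is free → place at 0.
713 hashes to 0; 0 taken → place at 1.
505 hashes to 9; 9,10 taken → place at 2.
Table: [141, 713, 505, —, —, —, —, —, —, 802, 472]

472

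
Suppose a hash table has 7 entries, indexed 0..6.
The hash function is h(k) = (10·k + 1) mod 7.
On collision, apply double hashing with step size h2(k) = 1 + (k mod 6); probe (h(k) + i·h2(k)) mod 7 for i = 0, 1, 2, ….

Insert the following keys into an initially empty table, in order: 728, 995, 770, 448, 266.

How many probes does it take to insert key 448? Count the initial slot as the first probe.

2

728: h=1 -> slot 1
995: h=4 -> slot 4
770: h=1, h2=3, probe 1,4,0 -> slot 0
448: h=1, h2=5, probe 1,6 -> slot 6
266: h=1, h2=3, probe 1,4,0,3 -> slot 3
Table: [770, 728, —, 266, 995, —, 448]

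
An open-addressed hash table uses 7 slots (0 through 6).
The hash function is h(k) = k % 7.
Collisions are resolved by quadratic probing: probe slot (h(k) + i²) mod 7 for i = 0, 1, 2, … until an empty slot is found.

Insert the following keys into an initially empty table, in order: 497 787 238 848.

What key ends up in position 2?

848

Insert 497: h=0, slot 0 empty -> index 0.
Insert 787: h=3, slot 3 empty -> index 3.
Insert 238: h=0, slot 0 occupied -> index 1.
Insert 848: h=1, slot 1 occupied -> index 2.
Table: [497, 238, 848, 787, ., ., .]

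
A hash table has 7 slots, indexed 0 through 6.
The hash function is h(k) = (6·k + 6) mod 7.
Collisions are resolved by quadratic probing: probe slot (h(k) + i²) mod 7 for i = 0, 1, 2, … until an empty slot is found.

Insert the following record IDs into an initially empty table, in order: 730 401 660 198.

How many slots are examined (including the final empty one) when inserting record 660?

3

Insert 730: h=4, slot 4 empty -> index 4.
Insert 401: h=4, slot 4 occupied -> index 5.
Insert 660: h=4, slots 4,5 occupied -> index 1.
Insert 198: h=4, slots 4,5,1 occupied -> index 6.
Table: [., 660, ., ., 730, 401, 198]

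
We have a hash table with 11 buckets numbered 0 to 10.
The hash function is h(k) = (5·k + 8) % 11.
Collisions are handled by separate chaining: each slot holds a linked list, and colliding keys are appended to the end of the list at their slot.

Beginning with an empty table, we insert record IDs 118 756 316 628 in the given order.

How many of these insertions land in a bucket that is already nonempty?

Insert 118: h=4, bucket 4 empty -> new chain.
Insert 756: h=4, bucket 4 nonempty -> append to chain.
Insert 316: h=4, bucket 4 nonempty -> append to chain.
Insert 628: h=2, bucket 2 empty -> new chain.
Final buckets:
0: _
1: _
2: 628
3: _
4: 118 -> 756 -> 316
5: _
6: _
7: _
8: _
9: _
10: _

2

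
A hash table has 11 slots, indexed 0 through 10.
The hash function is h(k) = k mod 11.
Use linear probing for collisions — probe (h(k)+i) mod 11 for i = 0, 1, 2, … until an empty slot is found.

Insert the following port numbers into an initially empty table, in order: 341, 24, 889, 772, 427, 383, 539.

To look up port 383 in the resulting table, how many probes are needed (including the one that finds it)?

4

341: h=0 → slot 0
24: h=2 → slot 2
889: h=9 → slot 9
772: h=2, probe 2,3 → slot 3
427: h=9, probe 9,10 → slot 10
383: h=9, probe 9,10,0,1 → slot 1
539: h=0, probe 0,1,2,3,4 → slot 4
Table: [341, 383, 24, 772, 539, ∅, ∅, ∅, ∅, 889, 427]
Lookup 383: h=9, probe 9,10,0,1 → found at 1.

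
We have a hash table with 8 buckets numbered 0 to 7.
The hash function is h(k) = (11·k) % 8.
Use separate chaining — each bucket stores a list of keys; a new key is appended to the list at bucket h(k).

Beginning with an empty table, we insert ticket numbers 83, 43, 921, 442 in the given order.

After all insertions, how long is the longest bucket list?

2

Insert 83: h=1, bucket 1 empty → new chain.
Insert 43: h=1, bucket 1 nonempty → append to chain.
Insert 921: h=3, bucket 3 empty → new chain.
Insert 442: h=6, bucket 6 empty → new chain.
Final buckets:
0: _
1: 83 -> 43
2: _
3: 921
4: _
5: _
6: 442
7: _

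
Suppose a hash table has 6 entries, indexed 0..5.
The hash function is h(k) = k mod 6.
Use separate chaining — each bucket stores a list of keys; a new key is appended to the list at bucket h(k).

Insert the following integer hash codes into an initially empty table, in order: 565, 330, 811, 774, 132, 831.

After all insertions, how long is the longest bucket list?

Insert 565: h=1, bucket 1 empty → new chain.
Insert 330: h=0, bucket 0 empty → new chain.
Insert 811: h=1, bucket 1 nonempty → append to chain.
Insert 774: h=0, bucket 0 nonempty → append to chain.
Insert 132: h=0, bucket 0 nonempty → append to chain.
Insert 831: h=3, bucket 3 empty → new chain.
Final buckets:
0: 330 -> 774 -> 132
1: 565 -> 811
2: ∅
3: 831
4: ∅
5: ∅

3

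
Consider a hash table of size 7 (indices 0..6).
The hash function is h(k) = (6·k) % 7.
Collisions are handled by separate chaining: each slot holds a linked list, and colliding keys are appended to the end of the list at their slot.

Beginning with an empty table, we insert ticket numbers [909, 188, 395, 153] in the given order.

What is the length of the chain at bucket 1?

3

909 -> bucket 1
188 -> bucket 1 (collision)
395 -> bucket 4
153 -> bucket 1 (collision)
Final buckets:
0: ∅
1: 909 -> 188 -> 153
2: ∅
3: ∅
4: 395
5: ∅
6: ∅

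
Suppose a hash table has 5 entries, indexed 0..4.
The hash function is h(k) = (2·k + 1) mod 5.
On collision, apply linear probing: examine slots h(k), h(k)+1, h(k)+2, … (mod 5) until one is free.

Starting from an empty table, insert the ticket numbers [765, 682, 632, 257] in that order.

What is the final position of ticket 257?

3

765: h=1 => slot 1
682: h=0 => slot 0
632: h=0, probe 0,1,2 => slot 2
257: h=0, probe 0,1,2,3 => slot 3
Table: [682, 765, 632, 257, _]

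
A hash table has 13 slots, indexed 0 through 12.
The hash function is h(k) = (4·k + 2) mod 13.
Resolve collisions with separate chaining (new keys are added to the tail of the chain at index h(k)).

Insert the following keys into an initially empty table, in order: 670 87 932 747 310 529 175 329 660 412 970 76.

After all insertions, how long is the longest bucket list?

4

Insert 670: h=4, bucket 4 empty → new chain.
Insert 87: h=12, bucket 12 empty → new chain.
Insert 932: h=12, bucket 12 nonempty → append to chain.
Insert 747: h=0, bucket 0 empty → new chain.
Insert 310: h=7, bucket 7 empty → new chain.
Insert 529: h=12, bucket 12 nonempty → append to chain.
Insert 175: h=0, bucket 0 nonempty → append to chain.
Insert 329: h=5, bucket 5 empty → new chain.
Insert 660: h=3, bucket 3 empty → new chain.
Insert 412: h=12, bucket 12 nonempty → append to chain.
Insert 970: h=8, bucket 8 empty → new chain.
Insert 76: h=7, bucket 7 nonempty → append to chain.
Final buckets:
0: 747 -> 175
1: _
2: _
3: 660
4: 670
5: 329
6: _
7: 310 -> 76
8: 970
9: _
10: _
11: _
12: 87 -> 932 -> 529 -> 412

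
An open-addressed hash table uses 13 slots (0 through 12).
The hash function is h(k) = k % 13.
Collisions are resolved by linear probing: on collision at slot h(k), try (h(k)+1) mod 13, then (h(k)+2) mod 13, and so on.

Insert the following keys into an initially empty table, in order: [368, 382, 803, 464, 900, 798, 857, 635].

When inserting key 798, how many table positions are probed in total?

2

368 hashes to 4; slot 4 is free → place at 4.
382 hashes to 5; slot 5 is free → place at 5.
803 hashes to 10; slot 10 is free → place at 10.
464 hashes to 9; slot 9 is free → place at 9.
900 hashes to 3; slot 3 is free → place at 3.
798 hashes to 5; 5 taken → place at 6.
857 hashes to 12; slot 12 is free → place at 12.
635 hashes to 11; slot 11 is free → place at 11.
Table: [., ., ., 900, 368, 382, 798, ., ., 464, 803, 635, 857]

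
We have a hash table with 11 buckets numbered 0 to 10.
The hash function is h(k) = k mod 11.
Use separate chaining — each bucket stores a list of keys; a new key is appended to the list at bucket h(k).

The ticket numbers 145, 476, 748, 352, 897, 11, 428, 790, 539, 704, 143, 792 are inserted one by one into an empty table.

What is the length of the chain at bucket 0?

Insert 145: h=2, bucket 2 empty → new chain.
Insert 476: h=3, bucket 3 empty → new chain.
Insert 748: h=0, bucket 0 empty → new chain.
Insert 352: h=0, bucket 0 nonempty → append to chain.
Insert 897: h=6, bucket 6 empty → new chain.
Insert 11: h=0, bucket 0 nonempty → append to chain.
Insert 428: h=10, bucket 10 empty → new chain.
Insert 790: h=9, bucket 9 empty → new chain.
Insert 539: h=0, bucket 0 nonempty → append to chain.
Insert 704: h=0, bucket 0 nonempty → append to chain.
Insert 143: h=0, bucket 0 nonempty → append to chain.
Insert 792: h=0, bucket 0 nonempty → append to chain.
Final buckets:
0: 748 -> 352 -> 11 -> 539 -> 704 -> 143 -> 792
1: -
2: 145
3: 476
4: -
5: -
6: 897
7: -
8: -
9: 790
10: 428

7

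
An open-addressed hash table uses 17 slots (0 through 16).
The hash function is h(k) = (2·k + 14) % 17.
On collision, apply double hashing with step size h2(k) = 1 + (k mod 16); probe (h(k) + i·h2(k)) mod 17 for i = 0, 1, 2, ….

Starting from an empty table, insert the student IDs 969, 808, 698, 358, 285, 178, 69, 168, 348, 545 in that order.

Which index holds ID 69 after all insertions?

5

969: h=14 => slot 14
808: h=15 => slot 15
698: h=16 => slot 16
358: h=16, h2=7, probe 16,6 => slot 6
285: h=6, h2=14, probe 6,3 => slot 3
178: h=13 => slot 13
69: h=16, h2=6, probe 16,5 => slot 5
168: h=10 => slot 10
348: h=13, h2=13, probe 13,9 => slot 9
545: h=16, h2=2, probe 16,1 => slot 1
Table: [., 545, ., 285, ., 69, 358, ., ., 348, 168, ., ., 178, 969, 808, 698]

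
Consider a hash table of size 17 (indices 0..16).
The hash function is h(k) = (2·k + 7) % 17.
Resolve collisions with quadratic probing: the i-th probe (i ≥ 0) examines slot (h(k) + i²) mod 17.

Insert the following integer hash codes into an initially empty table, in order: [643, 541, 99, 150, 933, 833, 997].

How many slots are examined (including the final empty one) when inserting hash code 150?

Insert 643: h=1, slot 1 empty => index 1.
Insert 541: h=1, slot 1 occupied => index 2.
Insert 99: h=1, slots 1,2 occupied => index 5.
Insert 150: h=1, slots 1,2,5 occupied => index 10.
Insert 933: h=3, slot 3 empty => index 3.
Insert 833: h=7, slot 7 empty => index 7.
Insert 997: h=12, slot 12 empty => index 12.
Table: [-, 643, 541, 933, -, 99, -, 833, -, -, 150, -, 997, -, -, -, -]

4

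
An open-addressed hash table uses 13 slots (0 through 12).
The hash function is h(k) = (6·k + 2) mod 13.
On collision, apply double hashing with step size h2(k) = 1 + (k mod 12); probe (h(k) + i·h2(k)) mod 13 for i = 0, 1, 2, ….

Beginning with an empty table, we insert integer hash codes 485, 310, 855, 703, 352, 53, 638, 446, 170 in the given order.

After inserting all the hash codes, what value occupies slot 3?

485 hashes to 0; slot 0 is free => place at 0.
310 hashes to 3; slot 3 is free => place at 3.
855 hashes to 10; slot 10 is free => place at 10.
703 hashes to 8; slot 8 is free => place at 8.
352 hashes to 8, h2=5; 8,0 taken => place at 5.
53 hashes to 8, h2=6; 8 taken => place at 1.
638 hashes to 8, h2=3; 8 taken => place at 11.
446 hashes to 0, h2=3; 0,3 taken => place at 6.
170 hashes to 8, h2=3; 8,11,1 taken => place at 4.
Table: [485, 53, —, 310, 170, 352, 446, —, 703, —, 855, 638, —]

310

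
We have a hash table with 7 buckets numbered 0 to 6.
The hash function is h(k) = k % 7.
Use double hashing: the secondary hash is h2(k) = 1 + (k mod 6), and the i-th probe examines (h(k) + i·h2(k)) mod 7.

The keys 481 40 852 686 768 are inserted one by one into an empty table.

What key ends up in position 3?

40

Insert 481: h=5, slot 5 empty -> index 5.
Insert 40: h=5, h2=5, slot 5 occupied -> index 3.
Insert 852: h=5, h2=1, slot 5 occupied -> index 6.
Insert 686: h=0, slot 0 empty -> index 0.
Insert 768: h=5, h2=1, slots 5,6,0 occupied -> index 1.
Table: [686, 768, _, 40, _, 481, 852]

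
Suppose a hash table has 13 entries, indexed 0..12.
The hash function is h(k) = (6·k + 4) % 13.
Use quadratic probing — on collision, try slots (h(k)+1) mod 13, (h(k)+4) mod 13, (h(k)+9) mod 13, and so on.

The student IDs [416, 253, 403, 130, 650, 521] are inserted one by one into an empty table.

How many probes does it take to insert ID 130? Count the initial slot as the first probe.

3

Insert 416: h=4, slot 4 empty -> index 4.
Insert 253: h=1, slot 1 empty -> index 1.
Insert 403: h=4, slot 4 occupied -> index 5.
Insert 130: h=4, slots 4,5 occupied -> index 8.
Insert 650: h=4, slots 4,5,8 occupied -> index 0.
Insert 521: h=10, slot 10 empty -> index 10.
Table: [650, 253, ., ., 416, 403, ., ., 130, ., 521, ., .]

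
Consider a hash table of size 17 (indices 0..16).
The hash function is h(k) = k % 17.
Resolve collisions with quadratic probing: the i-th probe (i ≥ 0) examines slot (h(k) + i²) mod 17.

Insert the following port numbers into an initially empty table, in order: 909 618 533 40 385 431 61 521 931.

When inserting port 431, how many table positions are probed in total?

4

Insert 909: h=8, slot 8 empty → index 8.
Insert 618: h=6, slot 6 empty → index 6.
Insert 533: h=6, slot 6 occupied → index 7.
Insert 40: h=6, slots 6,7 occupied → index 10.
Insert 385: h=11, slot 11 empty → index 11.
Insert 431: h=6, slots 6,7,10 occupied → index 15.
Insert 61: h=10, slots 10,11 occupied → index 14.
Insert 521: h=11, slot 11 occupied → index 12.
Insert 931: h=13, slot 13 empty → index 13.
Table: [-, -, -, -, -, -, 618, 533, 909, -, 40, 385, 521, 931, 61, 431, -]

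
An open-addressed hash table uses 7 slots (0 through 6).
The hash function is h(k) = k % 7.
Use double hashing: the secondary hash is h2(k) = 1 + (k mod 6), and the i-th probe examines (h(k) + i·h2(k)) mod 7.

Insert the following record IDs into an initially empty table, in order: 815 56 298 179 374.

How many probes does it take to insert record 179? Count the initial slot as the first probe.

815: h=3 -> slot 3
56: h=0 -> slot 0
298: h=4 -> slot 4
179: h=4, h2=6, probe 4,3,2 -> slot 2
374: h=3, h2=3, probe 3,6 -> slot 6
Table: [56, ∅, 179, 815, 298, ∅, 374]

3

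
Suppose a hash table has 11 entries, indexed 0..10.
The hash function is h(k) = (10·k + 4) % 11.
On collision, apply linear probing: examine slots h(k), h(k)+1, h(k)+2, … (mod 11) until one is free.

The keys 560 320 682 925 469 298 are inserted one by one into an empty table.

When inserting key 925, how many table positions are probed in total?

560 hashes to 5; slot 5 is free => place at 5.
320 hashes to 3; slot 3 is free => place at 3.
682 hashes to 4; slot 4 is free => place at 4.
925 hashes to 3; 3,4,5 taken => place at 6.
469 hashes to 8; slot 8 is free => place at 8.
298 hashes to 3; 3,4,5,6 taken => place at 7.
Table: [., ., ., 320, 682, 560, 925, 298, 469, ., .]

4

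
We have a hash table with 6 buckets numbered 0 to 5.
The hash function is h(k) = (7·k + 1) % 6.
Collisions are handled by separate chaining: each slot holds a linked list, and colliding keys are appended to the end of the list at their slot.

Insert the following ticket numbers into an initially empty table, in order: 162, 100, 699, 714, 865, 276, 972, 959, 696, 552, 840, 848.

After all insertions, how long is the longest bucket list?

7

162 → bucket 1
100 → bucket 5
699 → bucket 4
714 → bucket 1 (collision)
865 → bucket 2
276 → bucket 1 (collision)
972 → bucket 1 (collision)
959 → bucket 0
696 → bucket 1 (collision)
552 → bucket 1 (collision)
840 → bucket 1 (collision)
848 → bucket 3
Final buckets:
0: 959
1: 162 -> 714 -> 276 -> 972 -> 696 -> 552 -> 840
2: 865
3: 848
4: 699
5: 100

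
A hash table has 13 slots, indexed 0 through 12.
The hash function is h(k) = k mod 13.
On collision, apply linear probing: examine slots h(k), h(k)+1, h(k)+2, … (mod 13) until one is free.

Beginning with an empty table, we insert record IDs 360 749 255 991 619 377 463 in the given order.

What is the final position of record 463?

360: h=9 → slot 9
749: h=8 → slot 8
255: h=8, probe 8,9,10 → slot 10
991: h=3 → slot 3
619: h=8, probe 8,9,10,11 → slot 11
377: h=0 → slot 0
463: h=8, probe 8,9,10,11,12 → slot 12
Table: [377, ∅, ∅, 991, ∅, ∅, ∅, ∅, 749, 360, 255, 619, 463]

12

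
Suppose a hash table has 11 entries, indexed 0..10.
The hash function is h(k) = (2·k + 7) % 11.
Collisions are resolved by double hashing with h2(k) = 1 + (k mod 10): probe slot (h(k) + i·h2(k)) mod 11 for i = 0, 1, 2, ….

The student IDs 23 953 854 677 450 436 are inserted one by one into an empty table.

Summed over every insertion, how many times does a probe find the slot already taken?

2

23: h=9 -> slot 9
953: h=10 -> slot 10
854: h=10, h2=5, probe 10,4 -> slot 4
677: h=8 -> slot 8
450: h=5 -> slot 5
436: h=10, h2=7, probe 10,6 -> slot 6
Table: [., ., ., ., 854, 450, 436, ., 677, 23, 953]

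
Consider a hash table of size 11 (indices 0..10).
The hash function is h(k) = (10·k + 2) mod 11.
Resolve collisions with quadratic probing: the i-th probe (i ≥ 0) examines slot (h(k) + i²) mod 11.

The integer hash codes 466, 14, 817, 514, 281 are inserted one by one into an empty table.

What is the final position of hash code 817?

466 hashes to 9; slot 9 is free -> place at 9.
14 hashes to 10; slot 10 is free -> place at 10.
817 hashes to 10; 10 taken -> place at 0.
514 hashes to 5; slot 5 is free -> place at 5.
281 hashes to 7; slot 7 is free -> place at 7.
Table: [817, ∅, ∅, ∅, ∅, 514, ∅, 281, ∅, 466, 14]

0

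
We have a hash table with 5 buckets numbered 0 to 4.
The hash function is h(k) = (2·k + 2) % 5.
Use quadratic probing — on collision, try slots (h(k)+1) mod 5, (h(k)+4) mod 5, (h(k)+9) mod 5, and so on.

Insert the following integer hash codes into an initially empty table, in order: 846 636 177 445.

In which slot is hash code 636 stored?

0

Insert 846: h=4, slot 4 empty => index 4.
Insert 636: h=4, slot 4 occupied => index 0.
Insert 177: h=1, slot 1 empty => index 1.
Insert 445: h=2, slot 2 empty => index 2.
Table: [636, 177, 445, —, 846]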